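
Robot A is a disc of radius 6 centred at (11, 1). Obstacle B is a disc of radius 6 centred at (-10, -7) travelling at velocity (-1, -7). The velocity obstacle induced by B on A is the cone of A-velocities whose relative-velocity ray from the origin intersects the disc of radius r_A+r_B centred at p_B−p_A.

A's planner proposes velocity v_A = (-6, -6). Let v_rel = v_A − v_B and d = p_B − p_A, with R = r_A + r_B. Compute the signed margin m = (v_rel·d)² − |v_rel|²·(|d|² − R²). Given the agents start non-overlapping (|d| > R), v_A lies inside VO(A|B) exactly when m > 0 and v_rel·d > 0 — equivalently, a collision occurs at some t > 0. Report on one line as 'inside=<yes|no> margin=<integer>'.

d = (-21, -8),  |d|² = 505;  R = 6+6 = 12,  c = 505−12² = 361
v_rel = (-5, 1),  |v_rel|² = 26;  v_rel·d = (-5)·(-21) + (1)·(-8) = 97
26·t² − 194·t + 361 = 0  ⇒  m = 97² − 26·361 = 23
m = 23 > 0,  v_rel·d = 97 > 0  ⇒  inside

inside=yes margin=23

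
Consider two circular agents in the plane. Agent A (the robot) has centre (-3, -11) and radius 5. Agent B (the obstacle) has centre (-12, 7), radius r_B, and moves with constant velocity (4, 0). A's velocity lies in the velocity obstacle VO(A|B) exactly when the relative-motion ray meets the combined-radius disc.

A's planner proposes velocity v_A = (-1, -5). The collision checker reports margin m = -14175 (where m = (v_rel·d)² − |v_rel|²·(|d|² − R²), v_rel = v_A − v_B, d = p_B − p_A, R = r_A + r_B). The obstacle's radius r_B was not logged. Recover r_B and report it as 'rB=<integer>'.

m = -14175
d = (-9, 18);  v_rel = (-5, -5),  |v_rel|² = 50
v_rel×d = (-5)·(18) − (-5)·(-9) = -135
since m = R²·50 − (-135)²:  R² = (18225 + -14175) / 50 = 81
R = √81 = 9  ⇒  r_B = 9 − 5 = 4

rB=4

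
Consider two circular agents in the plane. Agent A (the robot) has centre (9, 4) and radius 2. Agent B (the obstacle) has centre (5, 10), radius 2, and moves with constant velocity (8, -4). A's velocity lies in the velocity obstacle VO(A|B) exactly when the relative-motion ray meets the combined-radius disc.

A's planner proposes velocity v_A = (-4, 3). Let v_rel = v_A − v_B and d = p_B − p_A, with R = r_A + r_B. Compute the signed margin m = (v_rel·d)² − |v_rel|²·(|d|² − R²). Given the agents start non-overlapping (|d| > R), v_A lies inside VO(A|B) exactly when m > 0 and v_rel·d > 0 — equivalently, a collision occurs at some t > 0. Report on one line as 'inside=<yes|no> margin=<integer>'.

d = (-4, 6),  |d|² = 52;  R = 2+2 = 4,  c = 52−4² = 36
v_rel = (-12, 7),  |v_rel|² = 193;  v_rel·d = (-12)·(-4) + (7)·(6) = 90
193·t² − 180·t + 36 = 0  ⇒  m = 90² − 193·36 = 1152
m = 1152 > 0,  v_rel·d = 90 > 0  ⇒  inside

inside=yes margin=1152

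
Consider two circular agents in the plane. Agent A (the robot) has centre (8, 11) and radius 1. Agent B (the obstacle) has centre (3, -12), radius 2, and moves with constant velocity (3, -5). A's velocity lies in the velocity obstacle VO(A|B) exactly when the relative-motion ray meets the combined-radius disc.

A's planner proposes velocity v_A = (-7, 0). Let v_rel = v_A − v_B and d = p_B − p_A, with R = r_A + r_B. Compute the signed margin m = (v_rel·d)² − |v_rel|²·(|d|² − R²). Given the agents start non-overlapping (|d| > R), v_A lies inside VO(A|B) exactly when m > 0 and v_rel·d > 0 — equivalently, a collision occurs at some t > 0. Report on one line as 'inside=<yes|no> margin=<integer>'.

d = (-5, -23),  |d|² = 554;  R = 1+2 = 3,  c = 554−3² = 545
v_rel = (-10, 5),  |v_rel|² = 125;  v_rel·d = (-10)·(-5) + (5)·(-23) = -65
125·t² + 130·t + 545 = 0  ⇒  m = (-65)² − 125·545 = -63900
m = -63900 < 0,  v_rel·d = -65 < 0  ⇒  outside

inside=no margin=-63900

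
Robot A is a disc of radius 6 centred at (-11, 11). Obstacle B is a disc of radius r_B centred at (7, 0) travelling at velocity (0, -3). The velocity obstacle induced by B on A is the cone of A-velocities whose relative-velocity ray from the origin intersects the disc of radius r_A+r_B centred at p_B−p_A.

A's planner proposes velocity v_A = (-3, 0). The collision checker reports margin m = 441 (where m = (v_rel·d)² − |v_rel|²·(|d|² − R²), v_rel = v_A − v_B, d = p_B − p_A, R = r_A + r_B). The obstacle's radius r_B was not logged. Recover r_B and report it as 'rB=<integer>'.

m = 441
d = (18, -11);  v_rel = (-3, 3),  |v_rel|² = 18
v_rel×d = (-3)·(-11) − (3)·(18) = -21
since m = R²·18 − (-21)²:  R² = (441 + 441) / 18 = 49
R = √49 = 7  ⇒  r_B = 7 − 6 = 1

rB=1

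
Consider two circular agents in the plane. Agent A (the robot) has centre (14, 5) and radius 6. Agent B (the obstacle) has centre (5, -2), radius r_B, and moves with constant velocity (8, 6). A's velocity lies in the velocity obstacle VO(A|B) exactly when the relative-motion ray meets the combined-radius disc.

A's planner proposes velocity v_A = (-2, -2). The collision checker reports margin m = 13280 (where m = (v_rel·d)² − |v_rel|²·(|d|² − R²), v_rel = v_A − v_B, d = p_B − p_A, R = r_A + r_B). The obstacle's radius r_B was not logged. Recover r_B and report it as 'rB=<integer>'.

m = 13280
d = (-9, -7);  v_rel = (-10, -8),  |v_rel|² = 164
v_rel×d = (-10)·(-7) − (-8)·(-9) = -2
since m = R²·164 − (-2)²:  R² = (4 + 13280) / 164 = 81
R = √81 = 9  ⇒  r_B = 9 − 6 = 3

rB=3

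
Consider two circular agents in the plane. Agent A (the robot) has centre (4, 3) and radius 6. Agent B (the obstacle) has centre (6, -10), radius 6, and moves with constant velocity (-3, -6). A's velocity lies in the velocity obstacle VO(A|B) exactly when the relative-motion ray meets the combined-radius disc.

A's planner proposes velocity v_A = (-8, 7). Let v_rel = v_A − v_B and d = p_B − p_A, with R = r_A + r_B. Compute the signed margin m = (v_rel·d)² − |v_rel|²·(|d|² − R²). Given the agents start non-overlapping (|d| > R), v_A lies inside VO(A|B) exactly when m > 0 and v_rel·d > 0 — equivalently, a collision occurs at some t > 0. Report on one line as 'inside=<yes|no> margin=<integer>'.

d = (2, -13),  |d|² = 173;  R = 6+6 = 12,  c = 173−12² = 29
v_rel = (-5, 13),  |v_rel|² = 194;  v_rel·d = (-5)·(2) + (13)·(-13) = -179
194·t² + 358·t + 29 = 0  ⇒  m = (-179)² − 194·29 = 26415
m = 26415 > 0,  v_rel·d = -179 < 0  ⇒  outside

inside=no margin=26415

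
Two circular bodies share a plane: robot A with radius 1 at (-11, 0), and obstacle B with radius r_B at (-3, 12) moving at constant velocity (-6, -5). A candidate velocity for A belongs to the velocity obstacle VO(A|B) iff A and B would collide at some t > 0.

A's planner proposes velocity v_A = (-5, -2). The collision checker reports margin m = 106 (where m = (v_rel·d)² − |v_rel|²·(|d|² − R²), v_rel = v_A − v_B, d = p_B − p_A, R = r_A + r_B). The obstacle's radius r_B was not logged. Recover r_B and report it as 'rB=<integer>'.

m = 106
d = (8, 12);  v_rel = (1, 3),  |v_rel|² = 10
v_rel×d = (1)·(12) − (3)·(8) = -12
since m = R²·10 − (-12)²:  R² = (144 + 106) / 10 = 25
R = √25 = 5  ⇒  r_B = 5 − 1 = 4

rB=4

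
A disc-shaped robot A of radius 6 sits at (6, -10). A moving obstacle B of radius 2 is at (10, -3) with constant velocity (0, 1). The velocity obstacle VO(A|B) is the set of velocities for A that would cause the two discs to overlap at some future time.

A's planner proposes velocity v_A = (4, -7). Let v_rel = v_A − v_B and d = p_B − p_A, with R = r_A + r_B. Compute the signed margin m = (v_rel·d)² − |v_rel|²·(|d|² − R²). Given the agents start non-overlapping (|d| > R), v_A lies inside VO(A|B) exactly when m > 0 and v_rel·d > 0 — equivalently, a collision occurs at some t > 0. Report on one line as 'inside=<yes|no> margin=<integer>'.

d = (4, 7),  |d|² = 65;  R = 6+2 = 8,  c = 65−8² = 1
v_rel = (4, -8),  |v_rel|² = 80;  v_rel·d = (4)·(4) + (-8)·(7) = -40
80·t² + 80·t + 1 = 0  ⇒  m = (-40)² − 80·1 = 1520
m = 1520 > 0,  v_rel·d = -40 < 0  ⇒  outside

inside=no margin=1520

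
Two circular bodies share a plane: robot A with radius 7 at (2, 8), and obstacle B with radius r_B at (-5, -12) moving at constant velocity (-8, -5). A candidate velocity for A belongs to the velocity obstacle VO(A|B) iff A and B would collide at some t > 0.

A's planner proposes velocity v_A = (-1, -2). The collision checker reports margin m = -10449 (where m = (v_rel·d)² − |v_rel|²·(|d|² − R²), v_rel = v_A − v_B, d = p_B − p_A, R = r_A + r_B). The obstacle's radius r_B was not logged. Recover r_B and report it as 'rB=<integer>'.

m = -10449
d = (-7, -20);  v_rel = (7, 3),  |v_rel|² = 58
v_rel×d = (7)·(-20) − (3)·(-7) = -119
since m = R²·58 − (-119)²:  R² = (14161 + -10449) / 58 = 64
R = √64 = 8  ⇒  r_B = 8 − 7 = 1

rB=1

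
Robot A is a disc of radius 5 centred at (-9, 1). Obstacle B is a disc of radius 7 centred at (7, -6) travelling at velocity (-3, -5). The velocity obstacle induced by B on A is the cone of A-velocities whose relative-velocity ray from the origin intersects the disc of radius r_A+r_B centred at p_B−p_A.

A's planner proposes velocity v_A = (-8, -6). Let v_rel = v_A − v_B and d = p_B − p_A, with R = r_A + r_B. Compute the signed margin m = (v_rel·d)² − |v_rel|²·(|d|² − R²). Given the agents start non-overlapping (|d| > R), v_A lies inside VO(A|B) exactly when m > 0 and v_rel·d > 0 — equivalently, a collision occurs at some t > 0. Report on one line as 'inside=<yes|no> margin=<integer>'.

d = (16, -7),  |d|² = 305;  R = 5+7 = 12,  c = 305−12² = 161
v_rel = (-5, -1),  |v_rel|² = 26;  v_rel·d = (-5)·(16) + (-1)·(-7) = -73
26·t² + 146·t + 161 = 0  ⇒  m = (-73)² − 26·161 = 1143
m = 1143 > 0,  v_rel·d = -73 < 0  ⇒  outside

inside=no margin=1143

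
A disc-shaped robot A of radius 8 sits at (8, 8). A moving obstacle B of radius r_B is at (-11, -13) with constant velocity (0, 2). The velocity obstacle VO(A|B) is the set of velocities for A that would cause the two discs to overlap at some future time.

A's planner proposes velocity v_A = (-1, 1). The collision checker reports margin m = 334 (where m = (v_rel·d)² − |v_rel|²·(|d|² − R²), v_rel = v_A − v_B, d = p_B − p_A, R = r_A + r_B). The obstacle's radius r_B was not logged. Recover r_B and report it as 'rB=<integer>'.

m = 334
d = (-19, -21);  v_rel = (-1, -1),  |v_rel|² = 2
v_rel×d = (-1)·(-21) − (-1)·(-19) = 2
since m = R²·2 − 2²:  R² = (4 + 334) / 2 = 169
R = √169 = 13  ⇒  r_B = 13 − 8 = 5

rB=5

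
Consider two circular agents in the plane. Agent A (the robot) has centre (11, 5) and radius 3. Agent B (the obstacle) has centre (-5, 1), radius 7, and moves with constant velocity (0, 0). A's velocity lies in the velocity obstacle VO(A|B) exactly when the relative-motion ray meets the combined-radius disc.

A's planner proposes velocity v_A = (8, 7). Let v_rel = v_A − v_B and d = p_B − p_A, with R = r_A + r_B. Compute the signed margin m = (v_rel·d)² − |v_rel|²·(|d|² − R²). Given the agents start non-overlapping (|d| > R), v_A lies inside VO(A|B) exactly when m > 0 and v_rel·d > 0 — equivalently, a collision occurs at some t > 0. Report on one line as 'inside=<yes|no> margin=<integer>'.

d = (-16, -4),  |d|² = 272;  R = 3+7 = 10,  c = 272−10² = 172
v_rel = (8, 7),  |v_rel|² = 113;  v_rel·d = (8)·(-16) + (7)·(-4) = -156
113·t² + 312·t + 172 = 0  ⇒  m = (-156)² − 113·172 = 4900
m = 4900 > 0,  v_rel·d = -156 < 0  ⇒  outside

inside=no margin=4900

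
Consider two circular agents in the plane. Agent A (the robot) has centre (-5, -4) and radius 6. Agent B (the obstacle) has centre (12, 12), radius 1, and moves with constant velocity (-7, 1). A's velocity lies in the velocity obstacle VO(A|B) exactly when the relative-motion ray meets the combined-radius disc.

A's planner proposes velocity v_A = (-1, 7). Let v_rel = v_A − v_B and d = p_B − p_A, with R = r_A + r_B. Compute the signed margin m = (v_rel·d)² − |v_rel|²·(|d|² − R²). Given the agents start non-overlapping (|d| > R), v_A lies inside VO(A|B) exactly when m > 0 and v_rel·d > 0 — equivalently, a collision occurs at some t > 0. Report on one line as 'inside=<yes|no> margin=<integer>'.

d = (17, 16),  |d|² = 545;  R = 6+1 = 7,  c = 545−7² = 496
v_rel = (6, 6),  |v_rel|² = 72;  v_rel·d = (6)·(17) + (6)·(16) = 198
72·t² − 396·t + 496 = 0  ⇒  m = 198² − 72·496 = 3492
m = 3492 > 0,  v_rel·d = 198 > 0  ⇒  inside

inside=yes margin=3492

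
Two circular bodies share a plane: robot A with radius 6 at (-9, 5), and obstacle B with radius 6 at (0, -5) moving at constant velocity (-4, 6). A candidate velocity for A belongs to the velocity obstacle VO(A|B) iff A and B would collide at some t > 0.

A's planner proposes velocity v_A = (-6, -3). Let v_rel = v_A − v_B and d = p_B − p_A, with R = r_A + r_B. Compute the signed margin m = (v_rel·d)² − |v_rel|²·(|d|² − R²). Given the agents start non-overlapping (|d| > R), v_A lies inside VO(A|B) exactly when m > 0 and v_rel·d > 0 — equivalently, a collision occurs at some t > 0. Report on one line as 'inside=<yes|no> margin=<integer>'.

d = (9, -10),  |d|² = 181;  R = 6+6 = 12,  c = 181−12² = 37
v_rel = (-2, -9),  |v_rel|² = 85;  v_rel·d = (-2)·(9) + (-9)·(-10) = 72
85·t² − 144·t + 37 = 0  ⇒  m = 72² − 85·37 = 2039
m = 2039 > 0,  v_rel·d = 72 > 0  ⇒  inside

inside=yes margin=2039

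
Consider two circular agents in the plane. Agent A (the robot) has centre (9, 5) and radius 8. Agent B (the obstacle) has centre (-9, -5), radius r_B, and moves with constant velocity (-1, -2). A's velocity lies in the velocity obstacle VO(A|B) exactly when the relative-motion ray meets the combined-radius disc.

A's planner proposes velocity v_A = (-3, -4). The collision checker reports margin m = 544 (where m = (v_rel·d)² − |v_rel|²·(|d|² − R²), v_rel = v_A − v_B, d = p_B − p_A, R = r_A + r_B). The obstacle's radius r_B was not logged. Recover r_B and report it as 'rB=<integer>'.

m = 544
d = (-18, -10);  v_rel = (-2, -2),  |v_rel|² = 8
v_rel×d = (-2)·(-10) − (-2)·(-18) = -16
since m = R²·8 − (-16)²:  R² = (256 + 544) / 8 = 100
R = √100 = 10  ⇒  r_B = 10 − 8 = 2

rB=2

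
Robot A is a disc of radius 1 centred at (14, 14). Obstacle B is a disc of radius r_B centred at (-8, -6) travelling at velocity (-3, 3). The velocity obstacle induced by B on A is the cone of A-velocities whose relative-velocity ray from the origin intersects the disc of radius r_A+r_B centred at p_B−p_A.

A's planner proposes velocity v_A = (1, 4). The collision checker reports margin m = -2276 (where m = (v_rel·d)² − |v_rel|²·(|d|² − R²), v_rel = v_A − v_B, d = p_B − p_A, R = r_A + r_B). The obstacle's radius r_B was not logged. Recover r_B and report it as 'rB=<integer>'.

m = -2276
d = (-22, -20);  v_rel = (4, 1),  |v_rel|² = 17
v_rel×d = (4)·(-20) − (1)·(-22) = -58
since m = R²·17 − (-58)²:  R² = (3364 + -2276) / 17 = 64
R = √64 = 8  ⇒  r_B = 8 − 1 = 7

rB=7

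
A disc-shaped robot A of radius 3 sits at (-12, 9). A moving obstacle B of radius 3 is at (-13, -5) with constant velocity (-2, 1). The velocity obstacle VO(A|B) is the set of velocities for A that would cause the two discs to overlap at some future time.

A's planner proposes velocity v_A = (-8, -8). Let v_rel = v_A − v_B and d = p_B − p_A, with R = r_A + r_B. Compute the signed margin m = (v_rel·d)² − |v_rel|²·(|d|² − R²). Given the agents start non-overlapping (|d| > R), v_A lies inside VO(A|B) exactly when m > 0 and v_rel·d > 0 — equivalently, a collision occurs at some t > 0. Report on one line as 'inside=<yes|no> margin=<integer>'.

d = (-1, -14),  |d|² = 197;  R = 3+3 = 6,  c = 197−6² = 161
v_rel = (-6, -9),  |v_rel|² = 117;  v_rel·d = (-6)·(-1) + (-9)·(-14) = 132
117·t² − 264·t + 161 = 0  ⇒  m = 132² − 117·161 = -1413
m = -1413 < 0,  v_rel·d = 132 > 0  ⇒  outside

inside=no margin=-1413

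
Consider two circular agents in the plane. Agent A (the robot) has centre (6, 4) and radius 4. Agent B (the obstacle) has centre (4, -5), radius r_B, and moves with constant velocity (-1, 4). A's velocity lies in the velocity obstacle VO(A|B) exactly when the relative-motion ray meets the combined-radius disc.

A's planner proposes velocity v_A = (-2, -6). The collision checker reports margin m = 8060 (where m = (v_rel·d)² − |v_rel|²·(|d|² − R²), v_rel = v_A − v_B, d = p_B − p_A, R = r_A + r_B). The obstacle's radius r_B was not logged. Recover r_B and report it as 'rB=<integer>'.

m = 8060
d = (-2, -9);  v_rel = (-1, -10),  |v_rel|² = 101
v_rel×d = (-1)·(-9) − (-10)·(-2) = -11
since m = R²·101 − (-11)²:  R² = (121 + 8060) / 101 = 81
R = √81 = 9  ⇒  r_B = 9 − 4 = 5

rB=5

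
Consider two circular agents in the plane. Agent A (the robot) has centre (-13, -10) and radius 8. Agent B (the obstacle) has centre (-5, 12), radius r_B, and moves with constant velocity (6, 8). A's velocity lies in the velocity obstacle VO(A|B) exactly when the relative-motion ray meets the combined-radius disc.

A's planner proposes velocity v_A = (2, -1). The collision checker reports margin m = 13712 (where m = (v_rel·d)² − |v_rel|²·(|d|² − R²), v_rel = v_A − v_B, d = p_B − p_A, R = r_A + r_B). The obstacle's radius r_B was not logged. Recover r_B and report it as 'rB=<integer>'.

m = 13712
d = (8, 22);  v_rel = (-4, -9),  |v_rel|² = 97
v_rel×d = (-4)·(22) − (-9)·(8) = -16
since m = R²·97 − (-16)²:  R² = (256 + 13712) / 97 = 144
R = √144 = 12  ⇒  r_B = 12 − 8 = 4

rB=4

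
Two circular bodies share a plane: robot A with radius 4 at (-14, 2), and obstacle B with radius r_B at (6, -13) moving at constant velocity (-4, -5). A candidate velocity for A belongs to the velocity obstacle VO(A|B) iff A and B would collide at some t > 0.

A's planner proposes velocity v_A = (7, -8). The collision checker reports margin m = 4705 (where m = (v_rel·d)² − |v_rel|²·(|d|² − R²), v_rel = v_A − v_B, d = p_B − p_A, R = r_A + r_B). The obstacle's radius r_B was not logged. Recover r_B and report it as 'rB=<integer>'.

m = 4705
d = (20, -15);  v_rel = (11, -3),  |v_rel|² = 130
v_rel×d = (11)·(-15) − (-3)·(20) = -105
since m = R²·130 − (-105)²:  R² = (11025 + 4705) / 130 = 121
R = √121 = 11  ⇒  r_B = 11 − 4 = 7

rB=7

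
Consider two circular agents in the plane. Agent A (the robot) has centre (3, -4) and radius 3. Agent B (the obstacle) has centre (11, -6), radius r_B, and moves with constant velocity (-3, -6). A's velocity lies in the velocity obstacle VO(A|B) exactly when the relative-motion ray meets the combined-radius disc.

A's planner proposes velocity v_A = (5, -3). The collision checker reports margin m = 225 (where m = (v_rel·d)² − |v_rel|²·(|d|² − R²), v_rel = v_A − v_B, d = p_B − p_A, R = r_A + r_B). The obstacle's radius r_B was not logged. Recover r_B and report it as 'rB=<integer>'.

m = 225
d = (8, -2);  v_rel = (8, 3),  |v_rel|² = 73
v_rel×d = (8)·(-2) − (3)·(8) = -40
since m = R²·73 − (-40)²:  R² = (1600 + 225) / 73 = 25
R = √25 = 5  ⇒  r_B = 5 − 3 = 2

rB=2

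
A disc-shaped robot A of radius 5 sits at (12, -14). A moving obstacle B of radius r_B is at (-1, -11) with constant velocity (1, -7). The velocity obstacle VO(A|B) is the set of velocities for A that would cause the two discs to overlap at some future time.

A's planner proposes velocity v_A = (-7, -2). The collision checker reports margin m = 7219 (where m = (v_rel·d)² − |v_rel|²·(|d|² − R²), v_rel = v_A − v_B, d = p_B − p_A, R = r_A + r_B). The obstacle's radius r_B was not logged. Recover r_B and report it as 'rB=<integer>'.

m = 7219
d = (-13, 3);  v_rel = (-8, 5),  |v_rel|² = 89
v_rel×d = (-8)·(3) − (5)·(-13) = 41
since m = R²·89 − 41²:  R² = (1681 + 7219) / 89 = 100
R = √100 = 10  ⇒  r_B = 10 − 5 = 5

rB=5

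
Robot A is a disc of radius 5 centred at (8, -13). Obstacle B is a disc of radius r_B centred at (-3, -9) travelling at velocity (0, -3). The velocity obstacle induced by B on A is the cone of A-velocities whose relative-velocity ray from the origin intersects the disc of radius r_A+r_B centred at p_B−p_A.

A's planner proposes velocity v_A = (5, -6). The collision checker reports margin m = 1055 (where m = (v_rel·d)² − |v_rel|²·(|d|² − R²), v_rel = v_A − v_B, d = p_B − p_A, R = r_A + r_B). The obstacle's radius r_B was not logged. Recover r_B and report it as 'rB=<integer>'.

m = 1055
d = (-11, 4);  v_rel = (5, -3),  |v_rel|² = 34
v_rel×d = (5)·(4) − (-3)·(-11) = -13
since m = R²·34 − (-13)²:  R² = (169 + 1055) / 34 = 36
R = √36 = 6  ⇒  r_B = 6 − 5 = 1

rB=1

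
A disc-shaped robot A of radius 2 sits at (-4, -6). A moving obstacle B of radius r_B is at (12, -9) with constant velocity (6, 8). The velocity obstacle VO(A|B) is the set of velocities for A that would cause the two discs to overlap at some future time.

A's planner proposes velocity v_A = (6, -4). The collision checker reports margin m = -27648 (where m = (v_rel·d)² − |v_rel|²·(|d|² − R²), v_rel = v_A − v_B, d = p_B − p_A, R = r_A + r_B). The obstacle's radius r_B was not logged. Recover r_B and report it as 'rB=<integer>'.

m = -27648
d = (16, -3);  v_rel = (0, -12),  |v_rel|² = 144
v_rel×d = (0)·(-3) − (-12)·(16) = 192
since m = R²·144 − 192²:  R² = (36864 + -27648) / 144 = 64
R = √64 = 8  ⇒  r_B = 8 − 2 = 6

rB=6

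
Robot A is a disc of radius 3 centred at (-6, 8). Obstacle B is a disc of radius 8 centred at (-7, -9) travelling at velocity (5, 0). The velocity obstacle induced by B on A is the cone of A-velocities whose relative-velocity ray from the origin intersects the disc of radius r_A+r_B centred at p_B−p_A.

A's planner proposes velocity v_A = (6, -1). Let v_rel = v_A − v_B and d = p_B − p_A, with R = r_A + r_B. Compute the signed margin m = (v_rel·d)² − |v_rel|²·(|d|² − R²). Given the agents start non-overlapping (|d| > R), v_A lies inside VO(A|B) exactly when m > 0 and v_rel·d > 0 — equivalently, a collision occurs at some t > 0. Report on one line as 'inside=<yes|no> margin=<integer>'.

d = (-1, -17),  |d|² = 290;  R = 3+8 = 11,  c = 290−11² = 169
v_rel = (1, -1),  |v_rel|² = 2;  v_rel·d = (1)·(-1) + (-1)·(-17) = 16
2·t² − 32·t + 169 = 0  ⇒  m = 16² − 2·169 = -82
m = -82 < 0,  v_rel·d = 16 > 0  ⇒  outside

inside=no margin=-82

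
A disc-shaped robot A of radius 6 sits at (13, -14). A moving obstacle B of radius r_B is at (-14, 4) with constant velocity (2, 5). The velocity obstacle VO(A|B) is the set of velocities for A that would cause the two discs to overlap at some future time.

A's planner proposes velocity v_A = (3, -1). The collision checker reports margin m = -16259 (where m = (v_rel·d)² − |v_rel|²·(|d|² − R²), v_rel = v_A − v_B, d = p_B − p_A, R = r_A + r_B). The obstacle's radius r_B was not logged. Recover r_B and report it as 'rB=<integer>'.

m = -16259
d = (-27, 18);  v_rel = (1, -6),  |v_rel|² = 37
v_rel×d = (1)·(18) − (-6)·(-27) = -144
since m = R²·37 − (-144)²:  R² = (20736 + -16259) / 37 = 121
R = √121 = 11  ⇒  r_B = 11 − 6 = 5

rB=5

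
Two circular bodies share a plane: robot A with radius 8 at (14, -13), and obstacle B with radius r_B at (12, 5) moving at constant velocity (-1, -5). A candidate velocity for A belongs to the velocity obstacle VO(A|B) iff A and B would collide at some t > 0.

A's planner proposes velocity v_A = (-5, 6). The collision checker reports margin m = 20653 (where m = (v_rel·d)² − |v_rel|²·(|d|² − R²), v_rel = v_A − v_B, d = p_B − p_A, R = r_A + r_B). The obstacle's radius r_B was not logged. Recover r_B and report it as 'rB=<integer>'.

m = 20653
d = (-2, 18);  v_rel = (-4, 11),  |v_rel|² = 137
v_rel×d = (-4)·(18) − (11)·(-2) = -50
since m = R²·137 − (-50)²:  R² = (2500 + 20653) / 137 = 169
R = √169 = 13  ⇒  r_B = 13 − 8 = 5

rB=5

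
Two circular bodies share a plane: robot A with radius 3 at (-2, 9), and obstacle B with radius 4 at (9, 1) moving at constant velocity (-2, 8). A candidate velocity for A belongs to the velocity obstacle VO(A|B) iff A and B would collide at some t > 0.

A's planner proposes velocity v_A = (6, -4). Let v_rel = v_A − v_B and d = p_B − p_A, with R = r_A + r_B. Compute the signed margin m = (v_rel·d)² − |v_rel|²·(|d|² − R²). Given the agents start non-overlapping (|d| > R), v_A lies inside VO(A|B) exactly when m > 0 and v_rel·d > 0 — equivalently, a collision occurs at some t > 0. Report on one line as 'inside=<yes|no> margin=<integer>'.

d = (11, -8),  |d|² = 185;  R = 3+4 = 7,  c = 185−7² = 136
v_rel = (8, -12),  |v_rel|² = 208;  v_rel·d = (8)·(11) + (-12)·(-8) = 184
208·t² − 368·t + 136 = 0  ⇒  m = 184² − 208·136 = 5568
m = 5568 > 0,  v_rel·d = 184 > 0  ⇒  inside

inside=yes margin=5568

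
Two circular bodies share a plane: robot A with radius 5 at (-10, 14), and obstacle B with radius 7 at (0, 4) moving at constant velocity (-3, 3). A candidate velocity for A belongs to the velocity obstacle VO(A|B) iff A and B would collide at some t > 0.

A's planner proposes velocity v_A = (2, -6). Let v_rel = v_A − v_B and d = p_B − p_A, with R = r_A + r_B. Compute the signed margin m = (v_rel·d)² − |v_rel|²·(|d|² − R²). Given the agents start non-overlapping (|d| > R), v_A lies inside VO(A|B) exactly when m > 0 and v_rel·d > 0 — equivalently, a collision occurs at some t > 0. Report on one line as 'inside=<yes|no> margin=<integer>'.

d = (10, -10),  |d|² = 200;  R = 5+7 = 12,  c = 200−12² = 56
v_rel = (5, -9),  |v_rel|² = 106;  v_rel·d = (5)·(10) + (-9)·(-10) = 140
106·t² − 280·t + 56 = 0  ⇒  m = 140² − 106·56 = 13664
m = 13664 > 0,  v_rel·d = 140 > 0  ⇒  inside

inside=yes margin=13664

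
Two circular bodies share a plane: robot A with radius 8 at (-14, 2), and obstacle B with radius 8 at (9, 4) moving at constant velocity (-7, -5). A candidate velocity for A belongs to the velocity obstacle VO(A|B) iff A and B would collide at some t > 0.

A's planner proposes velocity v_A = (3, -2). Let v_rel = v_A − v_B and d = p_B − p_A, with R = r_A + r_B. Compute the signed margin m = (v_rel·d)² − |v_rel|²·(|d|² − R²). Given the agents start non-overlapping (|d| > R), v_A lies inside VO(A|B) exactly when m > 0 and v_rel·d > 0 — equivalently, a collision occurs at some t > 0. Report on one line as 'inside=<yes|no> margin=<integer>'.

d = (23, 2),  |d|² = 533;  R = 8+8 = 16,  c = 533−16² = 277
v_rel = (10, 3),  |v_rel|² = 109;  v_rel·d = (10)·(23) + (3)·(2) = 236
109·t² − 472·t + 277 = 0  ⇒  m = 236² − 109·277 = 25503
m = 25503 > 0,  v_rel·d = 236 > 0  ⇒  inside

inside=yes margin=25503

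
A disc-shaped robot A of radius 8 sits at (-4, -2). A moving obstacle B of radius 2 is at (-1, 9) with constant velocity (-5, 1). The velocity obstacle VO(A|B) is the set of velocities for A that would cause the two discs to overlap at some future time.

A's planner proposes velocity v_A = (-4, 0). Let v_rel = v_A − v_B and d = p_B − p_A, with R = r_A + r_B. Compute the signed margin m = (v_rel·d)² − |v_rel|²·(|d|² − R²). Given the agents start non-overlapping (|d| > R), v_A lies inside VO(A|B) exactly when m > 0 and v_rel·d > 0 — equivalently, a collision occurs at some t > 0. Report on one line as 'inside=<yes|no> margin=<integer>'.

d = (3, 11),  |d|² = 130;  R = 8+2 = 10,  c = 130−10² = 30
v_rel = (1, -1),  |v_rel|² = 2;  v_rel·d = (1)·(3) + (-1)·(11) = -8
2·t² + 16·t + 30 = 0  ⇒  m = (-8)² − 2·30 = 4
m = 4 > 0,  v_rel·d = -8 < 0  ⇒  outside

inside=no margin=4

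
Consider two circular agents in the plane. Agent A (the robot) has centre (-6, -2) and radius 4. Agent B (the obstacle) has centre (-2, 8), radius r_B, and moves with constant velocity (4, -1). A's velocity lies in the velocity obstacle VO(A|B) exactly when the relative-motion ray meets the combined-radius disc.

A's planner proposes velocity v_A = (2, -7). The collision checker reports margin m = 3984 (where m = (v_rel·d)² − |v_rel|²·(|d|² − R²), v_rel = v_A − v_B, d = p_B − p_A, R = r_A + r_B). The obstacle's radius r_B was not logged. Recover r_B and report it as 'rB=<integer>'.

m = 3984
d = (4, 10);  v_rel = (-2, -6),  |v_rel|² = 40
v_rel×d = (-2)·(10) − (-6)·(4) = 4
since m = R²·40 − 4²:  R² = (16 + 3984) / 40 = 100
R = √100 = 10  ⇒  r_B = 10 − 4 = 6

rB=6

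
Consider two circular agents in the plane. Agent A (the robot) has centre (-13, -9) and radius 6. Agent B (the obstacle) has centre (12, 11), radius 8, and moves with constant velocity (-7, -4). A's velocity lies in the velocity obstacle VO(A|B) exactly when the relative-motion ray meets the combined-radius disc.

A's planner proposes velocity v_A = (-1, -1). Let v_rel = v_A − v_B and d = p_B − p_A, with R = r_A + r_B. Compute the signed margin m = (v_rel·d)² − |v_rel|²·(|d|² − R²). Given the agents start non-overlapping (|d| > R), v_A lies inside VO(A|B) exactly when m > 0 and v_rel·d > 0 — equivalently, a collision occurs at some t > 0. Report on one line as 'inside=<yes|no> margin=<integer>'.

d = (25, 20),  |d|² = 1025;  R = 6+8 = 14,  c = 1025−14² = 829
v_rel = (6, 3),  |v_rel|² = 45;  v_rel·d = (6)·(25) + (3)·(20) = 210
45·t² − 420·t + 829 = 0  ⇒  m = 210² − 45·829 = 6795
m = 6795 > 0,  v_rel·d = 210 > 0  ⇒  inside

inside=yes margin=6795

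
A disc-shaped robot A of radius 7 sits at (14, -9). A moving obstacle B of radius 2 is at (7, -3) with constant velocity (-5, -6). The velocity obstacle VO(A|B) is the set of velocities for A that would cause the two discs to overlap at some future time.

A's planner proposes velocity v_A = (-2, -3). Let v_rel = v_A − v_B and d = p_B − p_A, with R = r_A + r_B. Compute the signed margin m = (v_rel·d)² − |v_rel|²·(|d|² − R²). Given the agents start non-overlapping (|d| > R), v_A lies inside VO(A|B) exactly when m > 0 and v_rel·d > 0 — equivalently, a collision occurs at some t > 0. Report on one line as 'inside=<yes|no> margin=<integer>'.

d = (-7, 6),  |d|² = 85;  R = 7+2 = 9,  c = 85−9² = 4
v_rel = (3, 3),  |v_rel|² = 18;  v_rel·d = (3)·(-7) + (3)·(6) = -3
18·t² + 6·t + 4 = 0  ⇒  m = (-3)² − 18·4 = -63
m = -63 < 0,  v_rel·d = -3 < 0  ⇒  outside

inside=no margin=-63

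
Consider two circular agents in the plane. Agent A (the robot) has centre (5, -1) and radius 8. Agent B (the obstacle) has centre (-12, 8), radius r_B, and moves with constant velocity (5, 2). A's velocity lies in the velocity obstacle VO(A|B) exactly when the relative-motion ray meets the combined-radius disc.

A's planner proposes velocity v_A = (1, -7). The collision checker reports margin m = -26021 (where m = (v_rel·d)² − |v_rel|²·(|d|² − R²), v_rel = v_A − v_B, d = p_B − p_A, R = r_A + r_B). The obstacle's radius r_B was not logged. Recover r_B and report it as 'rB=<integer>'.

m = -26021
d = (-17, 9);  v_rel = (-4, -9),  |v_rel|² = 97
v_rel×d = (-4)·(9) − (-9)·(-17) = -189
since m = R²·97 − (-189)²:  R² = (35721 + -26021) / 97 = 100
R = √100 = 10  ⇒  r_B = 10 − 8 = 2

rB=2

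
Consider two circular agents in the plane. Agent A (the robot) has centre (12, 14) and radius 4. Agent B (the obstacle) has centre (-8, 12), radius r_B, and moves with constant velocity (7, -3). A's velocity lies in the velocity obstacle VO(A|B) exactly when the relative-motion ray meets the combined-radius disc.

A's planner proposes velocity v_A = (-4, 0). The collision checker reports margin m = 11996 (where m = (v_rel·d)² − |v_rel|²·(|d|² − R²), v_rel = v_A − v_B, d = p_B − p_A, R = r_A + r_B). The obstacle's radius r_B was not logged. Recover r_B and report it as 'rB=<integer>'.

m = 11996
d = (-20, -2);  v_rel = (-11, 3),  |v_rel|² = 130
v_rel×d = (-11)·(-2) − (3)·(-20) = 82
since m = R²·130 − 82²:  R² = (6724 + 11996) / 130 = 144
R = √144 = 12  ⇒  r_B = 12 − 4 = 8

rB=8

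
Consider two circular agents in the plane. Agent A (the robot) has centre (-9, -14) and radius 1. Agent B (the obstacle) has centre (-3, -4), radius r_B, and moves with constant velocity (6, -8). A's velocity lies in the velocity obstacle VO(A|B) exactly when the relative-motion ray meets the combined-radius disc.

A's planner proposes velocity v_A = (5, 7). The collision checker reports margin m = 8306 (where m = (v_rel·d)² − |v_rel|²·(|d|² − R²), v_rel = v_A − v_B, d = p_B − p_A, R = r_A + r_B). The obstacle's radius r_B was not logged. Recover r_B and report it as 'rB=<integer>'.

m = 8306
d = (6, 10);  v_rel = (-1, 15),  |v_rel|² = 226
v_rel×d = (-1)·(10) − (15)·(6) = -100
since m = R²·226 − (-100)²:  R² = (10000 + 8306) / 226 = 81
R = √81 = 9  ⇒  r_B = 9 − 1 = 8

rB=8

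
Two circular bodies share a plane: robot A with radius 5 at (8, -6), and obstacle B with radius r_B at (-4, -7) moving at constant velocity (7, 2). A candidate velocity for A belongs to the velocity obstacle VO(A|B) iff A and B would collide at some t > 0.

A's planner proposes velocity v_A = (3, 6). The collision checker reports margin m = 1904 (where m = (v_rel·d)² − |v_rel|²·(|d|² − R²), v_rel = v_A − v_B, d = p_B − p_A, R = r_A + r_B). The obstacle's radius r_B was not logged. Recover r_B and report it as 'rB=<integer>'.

m = 1904
d = (-12, -1);  v_rel = (-4, 4),  |v_rel|² = 32
v_rel×d = (-4)·(-1) − (4)·(-12) = 52
since m = R²·32 − 52²:  R² = (2704 + 1904) / 32 = 144
R = √144 = 12  ⇒  r_B = 12 − 5 = 7

rB=7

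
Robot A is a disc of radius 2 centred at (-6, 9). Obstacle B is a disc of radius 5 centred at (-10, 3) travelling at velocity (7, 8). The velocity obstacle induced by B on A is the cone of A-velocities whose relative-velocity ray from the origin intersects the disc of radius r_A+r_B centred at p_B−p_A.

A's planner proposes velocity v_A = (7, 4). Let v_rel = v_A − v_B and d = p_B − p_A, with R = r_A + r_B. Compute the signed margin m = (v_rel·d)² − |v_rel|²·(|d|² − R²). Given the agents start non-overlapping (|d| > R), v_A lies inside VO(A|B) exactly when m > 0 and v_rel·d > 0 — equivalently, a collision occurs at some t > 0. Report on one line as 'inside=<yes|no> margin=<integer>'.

d = (-4, -6),  |d|² = 52;  R = 2+5 = 7,  c = 52−7² = 3
v_rel = (0, -4),  |v_rel|² = 16;  v_rel·d = (0)·(-4) + (-4)·(-6) = 24
16·t² − 48·t + 3 = 0  ⇒  m = 24² − 16·3 = 528
m = 528 > 0,  v_rel·d = 24 > 0  ⇒  inside

inside=yes margin=528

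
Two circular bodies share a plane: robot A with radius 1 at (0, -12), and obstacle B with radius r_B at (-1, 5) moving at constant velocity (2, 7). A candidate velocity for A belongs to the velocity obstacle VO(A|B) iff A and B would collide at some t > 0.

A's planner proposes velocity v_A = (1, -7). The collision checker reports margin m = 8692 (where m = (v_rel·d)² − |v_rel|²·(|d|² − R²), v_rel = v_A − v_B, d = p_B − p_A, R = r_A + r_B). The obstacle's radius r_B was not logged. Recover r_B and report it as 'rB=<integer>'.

m = 8692
d = (-1, 17);  v_rel = (-1, -14),  |v_rel|² = 197
v_rel×d = (-1)·(17) − (-14)·(-1) = -31
since m = R²·197 − (-31)²:  R² = (961 + 8692) / 197 = 49
R = √49 = 7  ⇒  r_B = 7 − 1 = 6

rB=6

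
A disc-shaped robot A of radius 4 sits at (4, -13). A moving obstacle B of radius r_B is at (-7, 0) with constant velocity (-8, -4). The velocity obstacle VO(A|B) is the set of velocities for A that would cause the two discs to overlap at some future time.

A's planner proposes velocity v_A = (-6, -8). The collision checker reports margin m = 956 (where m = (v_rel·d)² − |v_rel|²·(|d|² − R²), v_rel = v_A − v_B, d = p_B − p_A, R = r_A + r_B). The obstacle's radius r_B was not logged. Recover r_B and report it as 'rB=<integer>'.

m = 956
d = (-11, 13);  v_rel = (2, -4),  |v_rel|² = 20
v_rel×d = (2)·(13) − (-4)·(-11) = -18
since m = R²·20 − (-18)²:  R² = (324 + 956) / 20 = 64
R = √64 = 8  ⇒  r_B = 8 − 4 = 4

rB=4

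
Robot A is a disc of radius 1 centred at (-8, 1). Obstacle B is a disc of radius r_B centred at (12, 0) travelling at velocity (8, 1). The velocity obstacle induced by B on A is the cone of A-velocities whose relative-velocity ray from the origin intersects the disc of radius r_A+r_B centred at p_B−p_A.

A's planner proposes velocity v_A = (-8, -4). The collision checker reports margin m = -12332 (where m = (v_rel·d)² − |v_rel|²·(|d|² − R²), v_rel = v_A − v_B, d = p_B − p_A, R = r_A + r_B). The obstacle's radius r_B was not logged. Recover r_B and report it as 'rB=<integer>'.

m = -12332
d = (20, -1);  v_rel = (-16, -5),  |v_rel|² = 281
v_rel×d = (-16)·(-1) − (-5)·(20) = 116
since m = R²·281 − 116²:  R² = (13456 + -12332) / 281 = 4
R = √4 = 2  ⇒  r_B = 2 − 1 = 1

rB=1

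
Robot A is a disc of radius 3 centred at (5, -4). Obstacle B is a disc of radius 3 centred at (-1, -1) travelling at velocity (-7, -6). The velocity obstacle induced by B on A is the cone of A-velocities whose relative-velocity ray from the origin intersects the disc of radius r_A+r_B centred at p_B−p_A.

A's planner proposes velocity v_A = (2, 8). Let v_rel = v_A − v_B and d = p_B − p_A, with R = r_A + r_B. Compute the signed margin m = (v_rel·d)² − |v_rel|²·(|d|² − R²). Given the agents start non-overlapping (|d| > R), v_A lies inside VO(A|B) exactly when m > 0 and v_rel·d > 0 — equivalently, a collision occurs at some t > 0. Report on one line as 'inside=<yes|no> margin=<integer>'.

d = (-6, 3),  |d|² = 45;  R = 3+3 = 6,  c = 45−6² = 9
v_rel = (9, 14),  |v_rel|² = 277;  v_rel·d = (9)·(-6) + (14)·(3) = -12
277·t² + 24·t + 9 = 0  ⇒  m = (-12)² − 277·9 = -2349
m = -2349 < 0,  v_rel·d = -12 < 0  ⇒  outside

inside=no margin=-2349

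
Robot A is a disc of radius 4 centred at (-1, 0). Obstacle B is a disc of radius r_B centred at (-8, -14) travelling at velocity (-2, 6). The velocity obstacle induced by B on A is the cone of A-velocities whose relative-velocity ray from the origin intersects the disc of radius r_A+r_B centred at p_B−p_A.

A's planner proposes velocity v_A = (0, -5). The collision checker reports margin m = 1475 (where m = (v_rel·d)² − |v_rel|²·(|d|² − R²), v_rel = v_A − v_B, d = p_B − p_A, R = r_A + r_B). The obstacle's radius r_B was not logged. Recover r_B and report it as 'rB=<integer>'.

m = 1475
d = (-7, -14);  v_rel = (2, -11),  |v_rel|² = 125
v_rel×d = (2)·(-14) − (-11)·(-7) = -105
since m = R²·125 − (-105)²:  R² = (11025 + 1475) / 125 = 100
R = √100 = 10  ⇒  r_B = 10 − 4 = 6

rB=6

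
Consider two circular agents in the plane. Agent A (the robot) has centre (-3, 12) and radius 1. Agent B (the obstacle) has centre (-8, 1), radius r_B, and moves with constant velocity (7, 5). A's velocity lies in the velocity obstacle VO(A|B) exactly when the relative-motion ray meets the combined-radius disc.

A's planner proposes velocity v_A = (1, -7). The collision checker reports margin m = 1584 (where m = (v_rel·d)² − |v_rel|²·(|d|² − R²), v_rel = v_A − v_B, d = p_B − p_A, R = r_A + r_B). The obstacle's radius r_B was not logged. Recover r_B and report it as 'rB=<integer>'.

m = 1584
d = (-5, -11);  v_rel = (-6, -12),  |v_rel|² = 180
v_rel×d = (-6)·(-11) − (-12)·(-5) = 6
since m = R²·180 − 6²:  R² = (36 + 1584) / 180 = 9
R = √9 = 3  ⇒  r_B = 3 − 1 = 2

rB=2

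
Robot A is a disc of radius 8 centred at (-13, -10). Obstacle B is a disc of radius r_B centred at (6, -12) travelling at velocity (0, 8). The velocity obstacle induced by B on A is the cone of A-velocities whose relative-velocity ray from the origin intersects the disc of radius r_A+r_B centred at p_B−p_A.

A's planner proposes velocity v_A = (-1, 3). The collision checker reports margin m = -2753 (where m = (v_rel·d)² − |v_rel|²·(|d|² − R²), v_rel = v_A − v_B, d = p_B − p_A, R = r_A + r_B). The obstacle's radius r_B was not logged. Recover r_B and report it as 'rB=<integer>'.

m = -2753
d = (19, -2);  v_rel = (-1, -5),  |v_rel|² = 26
v_rel×d = (-1)·(-2) − (-5)·(19) = 97
since m = R²·26 − 97²:  R² = (9409 + -2753) / 26 = 256
R = √256 = 16  ⇒  r_B = 16 − 8 = 8

rB=8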